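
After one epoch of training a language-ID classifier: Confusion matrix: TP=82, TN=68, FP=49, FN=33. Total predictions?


Total = TP + TN + FP + FN
= 82 + 68 + 49 + 33
= 232
(Predicted positive: 131, predicted negative: 101)

232


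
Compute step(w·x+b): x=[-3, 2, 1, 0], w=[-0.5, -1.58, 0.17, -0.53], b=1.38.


z = (-3)·(-0.5) + (2)·(-1.58) + (1)·(0.17) + (0)·(-0.53) + 1.38
  = -0.11
step(z) = 0 (z<0)

0


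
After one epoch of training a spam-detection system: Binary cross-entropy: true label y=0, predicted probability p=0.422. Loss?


BCE = -[y·ln(p) + (1-y)·ln(1-p)]
= -0 - 1·ln(1-0.422)
= -ln(0.578) = 0.5482

0.5482


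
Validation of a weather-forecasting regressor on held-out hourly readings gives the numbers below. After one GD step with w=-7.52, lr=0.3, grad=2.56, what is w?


w_new = w - α·∇
= -7.52 - 0.3·2.56
= -7.52 - 0.768
= -8.288

-8.288


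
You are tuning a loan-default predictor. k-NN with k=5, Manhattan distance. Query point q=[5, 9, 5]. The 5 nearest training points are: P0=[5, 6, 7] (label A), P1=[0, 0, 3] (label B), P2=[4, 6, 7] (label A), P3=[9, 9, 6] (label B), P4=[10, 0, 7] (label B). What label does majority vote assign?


d(q,P0) = 5  (label A)
d(q,P1) = 16  (label B)
d(q,P2) = 6  (label A)
d(q,P3) = 5  (label B)
d(q,P4) = 16  (label B)
Votes: A=2, B=3
Majority → B

B


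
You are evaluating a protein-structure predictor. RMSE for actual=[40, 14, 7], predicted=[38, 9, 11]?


MSE = 45/3 = 15
RMSE = √(45/3) = 3.873

3.873


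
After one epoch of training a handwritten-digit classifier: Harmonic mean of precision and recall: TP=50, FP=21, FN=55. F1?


Precision = 50/71 = 0.7042
Recall = 50/105 = 0.4762
F1 = 2·P·R/(P+R) = 2·TP/(2·TP+FP+FN) = 100/(100+21+55) = 100/176 = 0.5682

0.5682


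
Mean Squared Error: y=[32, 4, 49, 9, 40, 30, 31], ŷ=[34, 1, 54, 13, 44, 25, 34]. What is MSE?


Squared errors: (32-34)²=4, (4-1)²=9, (49-54)²=25, (9-13)²=16, (40-44)²=16, (30-25)²=25, (31-34)²=9
Sum = 104
MSE = 104/7 = 104/7

104/7


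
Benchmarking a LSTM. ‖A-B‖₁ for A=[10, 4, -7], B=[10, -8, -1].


d = |10-10| + |4+ 8| + |-7+ 1|
  = 0 + 12 + 6
  = 18

18


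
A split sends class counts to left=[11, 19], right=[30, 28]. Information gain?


Parent = [41, 47], H_parent = 0.9966
H_left = 0.9481 (n=30), H_right = 0.9991 (n=58)
H_children = (30/88)·0.9481 + (58/88)·0.9991 = 0.9817
IG = 0.9966 - 0.9817 = 0.0149

0.0149


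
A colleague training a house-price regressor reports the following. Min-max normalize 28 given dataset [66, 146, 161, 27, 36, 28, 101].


min=27, max=161
(28-27)/(161-27) = 1/134 = 0.0075

0.0075


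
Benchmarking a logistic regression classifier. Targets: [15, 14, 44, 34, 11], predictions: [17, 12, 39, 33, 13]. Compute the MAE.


Absolute errors: |15-17|=2, |14-12|=2, |44-39|=5, |34-33|=1, |11-13|=2
Sum = 12
MAE = 12/5 = 12/5

12/5


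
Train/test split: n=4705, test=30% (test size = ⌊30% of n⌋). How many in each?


Test = ⌊4705·30/100⌋ = 1411
Train = 4705 - 1411 = 3294

Train: 3294, Test: 1411


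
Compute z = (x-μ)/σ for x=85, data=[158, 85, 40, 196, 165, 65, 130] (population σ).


μ = 119.8571, σ = 53.4454
z = (85 - 119.8571)/53.4454 = -0.6522

-0.6522


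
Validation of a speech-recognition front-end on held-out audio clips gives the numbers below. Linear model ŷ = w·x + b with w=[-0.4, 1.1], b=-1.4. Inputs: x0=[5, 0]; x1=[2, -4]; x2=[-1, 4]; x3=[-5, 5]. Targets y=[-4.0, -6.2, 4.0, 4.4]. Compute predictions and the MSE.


ŷ0 = (-0.4)·(5) + (1.1)·(0) - 1.4 = -3.4
ŷ1 = (-0.4)·(2) + (1.1)·(-4) - 1.4 = -6.6
ŷ2 = (-0.4)·(-1) + (1.1)·(4) - 1.4 = 3.4
ŷ3 = (-0.4)·(-5) + (1.1)·(5) - 1.4 = 6.1
errors² = [0.36, 0.16, 0.36, 2.89]
MSE = 3.7700/4 = 0.9425

0.9425


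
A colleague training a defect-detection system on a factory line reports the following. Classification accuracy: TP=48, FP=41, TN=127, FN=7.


Accuracy = (TP+TN)/(TP+TN+FP+FN)
= (48+127)/(223)
= 175/223 = 78.48%

78.48%


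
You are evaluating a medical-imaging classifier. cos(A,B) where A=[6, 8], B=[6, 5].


A·B = 6·6 + 8·5 = 76
‖A‖ = √100 = 10, ‖B‖ = √61 = 7.8102
cos = 76/(√100·√61) = 76/√6100 = 0.9731

0.9731


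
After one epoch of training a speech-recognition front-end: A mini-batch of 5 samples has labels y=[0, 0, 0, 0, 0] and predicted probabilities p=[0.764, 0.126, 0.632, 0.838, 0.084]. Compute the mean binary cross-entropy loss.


L[0] = -ln(1-0.764) = -ln(0.236) = 1.4439
L[1] = -ln(1-0.126) = -ln(0.874) = 0.1347
L[2] = -ln(1-0.632) = -ln(0.368) = 0.9997
L[3] = -ln(1-0.838) = -ln(0.162) = 1.8202
L[4] = -ln(1-0.084) = -ln(0.916) = 0.0877
mean = (1.4439 + 0.1347 + 0.9997 + 1.8202 + 0.0877)/5 = 0.8972

0.8972


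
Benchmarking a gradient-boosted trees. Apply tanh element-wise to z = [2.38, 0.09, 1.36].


tanh(2.38) = 0.983
tanh(0.09) = 0.0898
tanh(1.36) = 0.8764
result = [0.983, 0.0898, 0.8764]

[0.983, 0.0898, 0.8764]


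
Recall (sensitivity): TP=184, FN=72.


Recall = TP/(TP+FN)
= 184/(184+72)
= 184/256 = 71.88%

71.88%


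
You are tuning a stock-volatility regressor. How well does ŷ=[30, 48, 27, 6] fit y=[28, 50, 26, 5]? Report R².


ȳ = 27.25
SS_res = Σ(y-ŷ)² = 10
SS_tot = Σ(y-ȳ)² = 1014.75
R² = 1 - SS_res/SS_tot = 1 - 0.0099 = 0.9901

0.9901


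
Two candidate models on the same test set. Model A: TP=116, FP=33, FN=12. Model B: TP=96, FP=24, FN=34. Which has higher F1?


Model A: P=116/149=0.7785, R=116/128=0.9062, F1=2PR/(P+R)=2TP/(2TP+FP+FN)=232/277=0.8375
Model B: P=96/120=0.8, R=96/130=0.7385, F1=2PR/(P+R)=2TP/(2TP+FP+FN)=192/250=0.768
0.8375 > 0.768 → Model A

Model A


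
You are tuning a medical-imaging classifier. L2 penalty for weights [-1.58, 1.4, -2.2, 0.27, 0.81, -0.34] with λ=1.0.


‖w‖₂² = (-1.58)² + (1.4)² + (-2.2)² + (0.27)² + (0.81)² + (-0.34)²
     = 2.4964 + 1.96 + 4.84 + 0.0729 + 0.6561 + 0.1156
     = 10.141
λ·‖w‖₂² = 1.0·10.141 = 10.141

10.141


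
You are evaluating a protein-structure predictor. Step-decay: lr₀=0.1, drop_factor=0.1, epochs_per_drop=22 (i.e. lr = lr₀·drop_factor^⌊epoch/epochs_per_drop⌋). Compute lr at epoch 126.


n_drops = ⌊126/22⌋ = 5
lr = 0.1·0.1^5 = 0.1·0.00001 = 0.000001

0.000001


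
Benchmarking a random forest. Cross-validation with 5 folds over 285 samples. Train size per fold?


Fold size = 285/5 = 57
Training per fold = 285 - 57 = 228

228


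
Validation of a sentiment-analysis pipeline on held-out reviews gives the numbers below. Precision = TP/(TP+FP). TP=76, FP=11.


Precision = TP/(TP+FP)
= 76/(76+11)
= 76/87 = 87.36%

87.36%


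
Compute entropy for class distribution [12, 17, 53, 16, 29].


Probabilities: [12/127, 17/127, 53/127, 16/127, 29/127] ≈ [0.0945, 0.1339, 0.4173, 0.126, 0.2283]
H = -((12/127)·log₂(12/127) + (17/127)·log₂(17/127) + (53/127)·log₂(53/127) + (16/127)·log₂(16/127) + (29/127)·log₂(29/127))
  = 2.0992 bits

2.0992 bits


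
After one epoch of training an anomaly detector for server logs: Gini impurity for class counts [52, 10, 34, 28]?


Probabilities: [52/124, 10/124, 34/124, 28/124] ≈ [0.4194, 0.0806, 0.2742, 0.2258]
Σpᵢ² = (2704 + 100 + 1156 + 784)/124² = 4744/15376
Gini = 1 - Σpᵢ² = 1 - 4744/15376 = 0.6915

0.6915


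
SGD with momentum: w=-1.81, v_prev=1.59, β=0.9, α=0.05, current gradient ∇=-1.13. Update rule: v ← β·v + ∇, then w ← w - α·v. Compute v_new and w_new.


v_new = 0.9·1.59 - 1.13 = 1.431 - 1.13 = 0.301
w_new = -1.81 - 0.05·0.301 = -1.81 - 0.01505 = -1.82505

v_new=0.301, w_new=-1.82505


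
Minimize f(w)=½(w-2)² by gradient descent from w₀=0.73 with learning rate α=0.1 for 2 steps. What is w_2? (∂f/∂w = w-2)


step 1: grad = 0.73-2 = -1.27; w = 0.73 - 0.1·(-1.27) = 0.857
step 2: grad = 0.857-2 = -1.143; w = 0.857 - 0.1·(-1.143) = 0.9713

0.9713


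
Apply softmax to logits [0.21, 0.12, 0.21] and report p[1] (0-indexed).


Exponentials: e^0.21=1.2337, e^0.12=1.1275, e^0.21=1.2337
Sum = 3.5949
Softmax = [0.3432, 0.3136, 0.3432]
p[1] = 1.1275/3.5949 = 0.3136

0.3136


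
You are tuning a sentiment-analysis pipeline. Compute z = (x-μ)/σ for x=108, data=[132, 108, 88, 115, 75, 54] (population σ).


μ = 95.3333, σ = 26.0363
z = (108 - 95.3333)/26.0363 = 0.4865

0.4865


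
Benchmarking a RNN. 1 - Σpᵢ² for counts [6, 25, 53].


Probabilities: [6/84, 25/84, 53/84] ≈ [0.0714, 0.2976, 0.631]
Σpᵢ² = (36 + 625 + 2809)/84² = 3470/7056
Gini = 1 - Σpᵢ² = 1 - 3470/7056 = 0.5082

0.5082


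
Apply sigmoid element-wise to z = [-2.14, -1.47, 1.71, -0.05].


σ(-2.14) = 1/(1+e^2.14) = 0.1053
σ(-1.47) = 1/(1+e^1.47) = 0.1869
σ(1.71) = 1/(1+e^-1.71) = 0.8468
σ(-0.05) = 1/(1+e^0.05) = 0.4875
result = [0.1053, 0.1869, 0.8468, 0.4875]

[0.1053, 0.1869, 0.8468, 0.4875]


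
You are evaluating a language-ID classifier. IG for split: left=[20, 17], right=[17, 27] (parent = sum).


Parent = [37, 44], H_parent = 0.9946
H_left = 0.9953 (n=37), H_right = 0.9624 (n=44)
H_children = (37/81)·0.9953 + (44/81)·0.9624 = 0.9774
IG = 0.9946 - 0.9774 = 0.0172

0.0172


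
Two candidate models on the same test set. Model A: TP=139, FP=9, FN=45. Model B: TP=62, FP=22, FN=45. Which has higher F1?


Model A: P=139/148=0.9392, R=139/184=0.7554, F1=2PR/(P+R)=2TP/(2TP+FP+FN)=278/332=0.8373
Model B: P=62/84=0.7381, R=62/107=0.5794, F1=2PR/(P+R)=2TP/(2TP+FP+FN)=124/191=0.6492
0.8373 > 0.6492 → Model A

Model A


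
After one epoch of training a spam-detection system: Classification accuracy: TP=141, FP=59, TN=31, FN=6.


Accuracy = (TP+TN)/(TP+TN+FP+FN)
= (141+31)/(237)
= 172/237 = 72.57%

72.57%


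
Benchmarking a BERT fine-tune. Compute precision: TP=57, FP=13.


Precision = TP/(TP+FP)
= 57/(57+13)
= 57/70 = 81.43%

81.43%


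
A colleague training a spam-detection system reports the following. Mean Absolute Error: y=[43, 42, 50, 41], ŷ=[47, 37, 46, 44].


Absolute errors: |43-47|=4, |42-37|=5, |50-46|=4, |41-44|=3
Sum = 16
MAE = 16/4 = 4

4


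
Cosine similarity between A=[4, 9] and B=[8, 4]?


A·B = 4·8 + 9·4 = 68
‖A‖ = √97 = 9.8489, ‖B‖ = √80 = 8.9443
cos = 68/(√97·√80) = 68/√7760 = 0.7719

0.7719


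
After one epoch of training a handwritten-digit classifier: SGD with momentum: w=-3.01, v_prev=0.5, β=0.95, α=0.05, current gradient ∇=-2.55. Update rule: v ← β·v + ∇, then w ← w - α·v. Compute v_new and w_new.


v_new = 0.95·0.5 - 2.55 = 0.475 - 2.55 = -2.075
w_new = -3.01 - 0.05·-2.075 = -3.01 + 0.10375 = -2.90625

v_new=-2.075, w_new=-2.90625


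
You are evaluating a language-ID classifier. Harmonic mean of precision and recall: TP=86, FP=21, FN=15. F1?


Precision = 86/107 = 0.8037
Recall = 86/101 = 0.8515
F1 = 2·P·R/(P+R) = 2·TP/(2·TP+FP+FN) = 172/(172+21+15) = 172/208 = 0.8269

0.8269


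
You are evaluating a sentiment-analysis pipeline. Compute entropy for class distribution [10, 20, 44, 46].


Probabilities: [10/120, 20/120, 44/120, 46/120] ≈ [0.0833, 0.1667, 0.3667, 0.3833]
H = -((10/120)·log₂(10/120) + (20/120)·log₂(20/120) + (44/120)·log₂(44/120) + (46/120)·log₂(46/120))
  = 1.7906 bits

1.7906 bits


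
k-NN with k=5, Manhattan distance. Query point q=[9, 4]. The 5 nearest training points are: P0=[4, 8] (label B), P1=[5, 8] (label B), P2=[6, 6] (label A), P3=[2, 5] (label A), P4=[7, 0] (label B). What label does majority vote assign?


d(q,P0) = 9  (label B)
d(q,P1) = 8  (label B)
d(q,P2) = 5  (label A)
d(q,P3) = 8  (label A)
d(q,P4) = 6  (label B)
Votes: A=2, B=3
Majority → B

B


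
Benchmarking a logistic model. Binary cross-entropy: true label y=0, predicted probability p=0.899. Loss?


BCE = -[y·ln(p) + (1-y)·ln(1-p)]
= -0 - 1·ln(1-0.899)
= -ln(0.101) = 2.2926

2.2926


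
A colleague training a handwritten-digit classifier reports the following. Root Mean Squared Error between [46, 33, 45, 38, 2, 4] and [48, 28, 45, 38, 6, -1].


MSE = 70/6 = 11.6667
RMSE = √(70/6) = 3.4157

3.4157


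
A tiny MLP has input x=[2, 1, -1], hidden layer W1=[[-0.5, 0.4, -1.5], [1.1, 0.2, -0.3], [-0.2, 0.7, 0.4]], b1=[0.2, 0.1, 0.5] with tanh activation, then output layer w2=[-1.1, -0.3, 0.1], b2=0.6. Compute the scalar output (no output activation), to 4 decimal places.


z1[0] = (-0.5)·(2) + (0.4)·(1) + (-1.5)·(-1) + 0.2 = 1.1
z1[1] = (1.1)·(2) + (0.2)·(1) + (-0.3)·(-1) + 0.1 = 2.8
z1[2] = (-0.2)·(2) + (0.7)·(1) + (0.4)·(-1) + 0.5 = 0.4
h = tanh(z1) = [0.8005, 0.9926, 0.3799]
output = (-1.1)·(0.8005) + (-0.3)·(0.9926) + (0.1)·(0.3799) + 0.6 = -0.5403

-0.5403


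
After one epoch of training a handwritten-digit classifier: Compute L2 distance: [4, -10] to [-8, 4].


d = √((4+ 8)² + (-10-4)²)
  = √(144 + 196)
  = √340 = 18.4391

18.4391


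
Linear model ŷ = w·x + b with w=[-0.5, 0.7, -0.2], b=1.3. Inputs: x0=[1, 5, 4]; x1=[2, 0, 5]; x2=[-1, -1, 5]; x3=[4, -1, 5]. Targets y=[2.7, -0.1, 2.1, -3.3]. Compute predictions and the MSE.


ŷ0 = (-0.5)·(1) + (0.7)·(5) + (-0.2)·(4) + 1.3 = 3.5
ŷ1 = (-0.5)·(2) + (0.7)·(0) + (-0.2)·(5) + 1.3 = -0.7
ŷ2 = (-0.5)·(-1) + (0.7)·(-1) + (-0.2)·(5) + 1.3 = 0.1
ŷ3 = (-0.5)·(4) + (0.7)·(-1) + (-0.2)·(5) + 1.3 = -2.4
errors² = [0.64, 0.36, 4.0, 0.81]
MSE = 5.8100/4 = 1.4525

1.4525


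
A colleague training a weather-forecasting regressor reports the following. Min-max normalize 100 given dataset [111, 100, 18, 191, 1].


min=1, max=191
(100-1)/(191-1) = 99/190 = 0.5211

0.5211


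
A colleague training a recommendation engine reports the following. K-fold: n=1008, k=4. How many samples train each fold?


Fold size = 1008/4 = 252
Training per fold = 1008 - 252 = 756

756


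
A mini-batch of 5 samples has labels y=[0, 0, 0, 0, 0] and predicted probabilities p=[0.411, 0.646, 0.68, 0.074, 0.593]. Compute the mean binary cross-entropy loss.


L[0] = -ln(1-0.411) = -ln(0.589) = 0.5293
L[1] = -ln(1-0.646) = -ln(0.354) = 1.0385
L[2] = -ln(1-0.68) = -ln(0.32) = 1.1394
L[3] = -ln(1-0.074) = -ln(0.926) = 0.0769
L[4] = -ln(1-0.593) = -ln(0.407) = 0.8989
mean = (0.5293 + 1.0385 + 1.1394 + 0.0769 + 0.8989)/5 = 0.7366

0.7366


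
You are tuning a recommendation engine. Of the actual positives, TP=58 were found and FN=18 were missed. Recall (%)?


Recall = TP/(TP+FN)
= 58/(58+18)
= 58/76 = 76.32%

76.32%


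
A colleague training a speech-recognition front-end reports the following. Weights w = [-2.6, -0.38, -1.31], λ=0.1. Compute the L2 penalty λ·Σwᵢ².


‖w‖₂² = (-2.6)² + (-0.38)² + (-1.31)²
     = 6.76 + 0.1444 + 1.7161
     = 8.6205
λ·‖w‖₂² = 0.1·8.6205 = 0.86205

0.86205


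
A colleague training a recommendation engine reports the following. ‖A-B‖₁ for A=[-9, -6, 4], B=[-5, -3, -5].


d = |-9+ 5| + |-6+ 3| + |4+ 5|
  = 4 + 3 + 9
  = 16

16


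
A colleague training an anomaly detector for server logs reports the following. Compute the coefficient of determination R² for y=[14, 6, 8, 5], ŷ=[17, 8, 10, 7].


ȳ = 8.25
SS_res = Σ(y-ŷ)² = 21
SS_tot = Σ(y-ȳ)² = 48.75
R² = 1 - SS_res/SS_tot = 1 - 0.4308 = 0.5692

0.5692


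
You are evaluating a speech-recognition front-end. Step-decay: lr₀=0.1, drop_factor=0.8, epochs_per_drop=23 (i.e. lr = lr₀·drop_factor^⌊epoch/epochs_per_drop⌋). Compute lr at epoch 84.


n_drops = ⌊84/23⌋ = 3
lr = 0.1·0.8^3 = 0.1·0.512 = 0.0512

0.0512


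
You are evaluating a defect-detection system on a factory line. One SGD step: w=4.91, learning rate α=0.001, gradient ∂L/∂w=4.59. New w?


w_new = w - α·∇
= 4.91 - 0.001·4.59
= 4.91 - 0.00459
= 4.90541

4.90541


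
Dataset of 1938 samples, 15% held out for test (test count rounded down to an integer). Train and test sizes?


Test = ⌊1938·15/100⌋ = 290
Train = 1938 - 290 = 1648

Train: 1648, Test: 290


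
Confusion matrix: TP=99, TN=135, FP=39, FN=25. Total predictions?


Total = TP + TN + FP + FN
= 99 + 135 + 39 + 25
= 298
(Predicted positive: 138, predicted negative: 160)

298


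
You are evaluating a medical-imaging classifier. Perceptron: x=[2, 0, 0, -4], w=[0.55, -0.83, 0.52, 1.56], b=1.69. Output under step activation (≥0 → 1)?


z = (2)·(0.55) + (0)·(-0.83) + (0)·(0.52) + (-4)·(1.56) + 1.69
  = -3.45
step(z) = 0 (z<0)

0


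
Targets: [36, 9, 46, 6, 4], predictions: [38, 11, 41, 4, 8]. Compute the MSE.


Squared errors: (36-38)²=4, (9-11)²=4, (46-41)²=25, (6-4)²=4, (4-8)²=16
Sum = 53
MSE = 53/5 = 53/5

53/5


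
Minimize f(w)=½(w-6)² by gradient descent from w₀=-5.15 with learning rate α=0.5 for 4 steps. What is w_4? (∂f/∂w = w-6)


step 1: grad = -5.15-6 = -11.15; w = -5.15 - 0.5·(-11.15) = 0.425
step 2: grad = 0.425-6 = -5.575; w = 0.425 - 0.5·(-5.575) = 3.2125
step 3: grad = 3.2125-6 = -2.7875; w = 3.2125 - 0.5·(-2.7875) = 4.60625
step 4: grad = 4.60625-6 = -1.39375; w = 4.60625 - 0.5·(-1.39375) = 5.303125

5.303125


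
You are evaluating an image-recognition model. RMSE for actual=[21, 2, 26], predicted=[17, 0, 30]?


MSE = 36/3 = 12
RMSE = √(36/3) = 3.4641

3.4641


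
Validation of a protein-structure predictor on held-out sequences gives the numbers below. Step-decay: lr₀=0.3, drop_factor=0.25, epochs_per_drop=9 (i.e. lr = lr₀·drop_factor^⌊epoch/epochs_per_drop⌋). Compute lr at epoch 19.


n_drops = ⌊19/9⌋ = 2
lr = 0.3·0.25^2 = 0.3·0.0625 = 0.01875

0.01875


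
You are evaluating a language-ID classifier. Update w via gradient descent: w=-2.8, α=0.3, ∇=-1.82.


w_new = w - α·∇
= -2.8 - 0.3·-1.82
= -2.8 + 0.546
= -2.254

-2.254


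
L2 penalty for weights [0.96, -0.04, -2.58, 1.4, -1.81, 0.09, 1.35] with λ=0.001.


‖w‖₂² = (0.96)² + (-0.04)² + (-2.58)² + (1.4)² + (-1.81)² + (0.09)² + (1.35)²
     = 0.9216 + 0.0016 + 6.6564 + 1.96 + 3.2761 + 0.0081 + 1.8225
     = 14.6463
λ·‖w‖₂² = 0.001·14.6463 = 0.014646

0.014646


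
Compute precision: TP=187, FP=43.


Precision = TP/(TP+FP)
= 187/(187+43)
= 187/230 = 81.3%

81.3%


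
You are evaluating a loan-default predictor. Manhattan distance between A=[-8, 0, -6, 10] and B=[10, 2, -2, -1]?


d = |-8-10| + |0-2| + |-6+ 2| + |10+ 1|
  = 18 + 2 + 4 + 11
  = 35

35


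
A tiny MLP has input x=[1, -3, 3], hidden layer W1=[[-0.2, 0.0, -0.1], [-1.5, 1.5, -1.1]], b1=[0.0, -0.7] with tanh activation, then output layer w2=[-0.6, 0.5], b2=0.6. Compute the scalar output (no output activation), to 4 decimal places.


z1[0] = (-0.2)·(1) + (0.0)·(-3) + (-0.1)·(3) + 0.0 = -0.5
z1[1] = (-1.5)·(1) + (1.5)·(-3) + (-1.1)·(3) - 0.7 = -10.0
h = tanh(z1) = [-0.4621, -1.0]
output = (-0.6)·(-0.4621) + (0.5)·(-1.0) + 0.6 = 0.3773

0.3773


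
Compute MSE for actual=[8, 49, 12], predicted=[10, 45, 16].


Squared errors: (8-10)²=4, (49-45)²=16, (12-16)²=16
Sum = 36
MSE = 36/3 = 12

12


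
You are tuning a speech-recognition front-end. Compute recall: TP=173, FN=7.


Recall = TP/(TP+FN)
= 173/(173+7)
= 173/180 = 96.11%

96.11%


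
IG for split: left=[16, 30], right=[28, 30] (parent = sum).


Parent = [44, 60], H_parent = 0.9829
H_left = 0.9321 (n=46), H_right = 0.9991 (n=58)
H_children = (46/104)·0.9321 + (58/104)·0.9991 = 0.9695
IG = 0.9829 - 0.9695 = 0.0134

0.0134


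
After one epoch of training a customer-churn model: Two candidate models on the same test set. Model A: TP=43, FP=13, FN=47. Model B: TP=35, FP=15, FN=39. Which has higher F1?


Model A: P=43/56=0.7679, R=43/90=0.4778, F1=2PR/(P+R)=2TP/(2TP+FP+FN)=86/146=0.589
Model B: P=35/50=0.7, R=35/74=0.473, F1=2PR/(P+R)=2TP/(2TP+FP+FN)=70/124=0.5645
0.589 > 0.5645 → Model A

Model A


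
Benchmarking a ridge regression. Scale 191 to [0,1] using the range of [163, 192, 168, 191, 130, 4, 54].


min=4, max=192
(191-4)/(192-4) = 187/188 = 0.9947

0.9947


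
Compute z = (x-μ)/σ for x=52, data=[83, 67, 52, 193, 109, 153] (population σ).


μ = 109.5, σ = 49.4629
z = (52 - 109.5)/49.4629 = -1.1625

-1.1625


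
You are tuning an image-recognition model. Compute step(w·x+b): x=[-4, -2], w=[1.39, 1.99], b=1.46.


z = (-4)·(1.39) + (-2)·(1.99) + 1.46
  = -8.08
step(z) = 0 (z<0)

0


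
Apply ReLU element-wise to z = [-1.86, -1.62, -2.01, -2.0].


ReLU(-1.86) = max(0, -1.86) = 0.0
ReLU(-1.62) = max(0, -1.62) = 0.0
ReLU(-2.01) = max(0, -2.01) = 0.0
ReLU(-2.0) = max(0, -2.0) = 0.0
result = [0.0, 0.0, 0.0, 0.0]

[0.0, 0.0, 0.0, 0.0]


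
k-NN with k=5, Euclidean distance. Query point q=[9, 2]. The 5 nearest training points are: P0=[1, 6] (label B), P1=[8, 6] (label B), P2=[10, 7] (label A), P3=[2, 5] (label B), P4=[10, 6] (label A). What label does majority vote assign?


d(q,P0) = 8.9443  (label B)
d(q,P1) = 4.1231  (label B)
d(q,P2) = 5.099  (label A)
d(q,P3) = 7.6158  (label B)
d(q,P4) = 4.1231  (label A)
Votes: A=2, B=3
Majority → B

B


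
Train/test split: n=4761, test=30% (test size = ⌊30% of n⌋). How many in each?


Test = ⌊4761·30/100⌋ = 1428
Train = 4761 - 1428 = 3333

Train: 3333, Test: 1428


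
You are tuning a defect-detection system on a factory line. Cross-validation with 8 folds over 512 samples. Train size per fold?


Fold size = 512/8 = 64
Training per fold = 512 - 64 = 448

448


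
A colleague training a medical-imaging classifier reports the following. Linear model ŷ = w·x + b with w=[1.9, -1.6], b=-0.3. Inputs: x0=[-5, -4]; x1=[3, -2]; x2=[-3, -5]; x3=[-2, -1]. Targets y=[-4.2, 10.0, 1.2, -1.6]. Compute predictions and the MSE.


ŷ0 = (1.9)·(-5) + (-1.6)·(-4) - 0.3 = -3.4
ŷ1 = (1.9)·(3) + (-1.6)·(-2) - 0.3 = 8.6
ŷ2 = (1.9)·(-3) + (-1.6)·(-5) - 0.3 = 2.0
ŷ3 = (1.9)·(-2) + (-1.6)·(-1) - 0.3 = -2.5
errors² = [0.64, 1.96, 0.64, 0.81]
MSE = 4.0500/4 = 1.0125

1.0125


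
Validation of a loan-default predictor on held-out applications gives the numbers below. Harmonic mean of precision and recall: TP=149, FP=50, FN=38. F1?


Precision = 149/199 = 0.7487
Recall = 149/187 = 0.7968
F1 = 2·P·R/(P+R) = 2·TP/(2·TP+FP+FN) = 298/(298+50+38) = 298/386 = 0.772

0.772


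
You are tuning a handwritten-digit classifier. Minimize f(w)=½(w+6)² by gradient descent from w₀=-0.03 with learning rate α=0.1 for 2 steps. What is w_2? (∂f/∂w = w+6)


step 1: grad = -0.03+6 = 5.97; w = -0.03 - 0.1·(5.97) = -0.627
step 2: grad = -0.627+6 = 5.373; w = -0.627 - 0.1·(5.373) = -1.1643

-1.1643


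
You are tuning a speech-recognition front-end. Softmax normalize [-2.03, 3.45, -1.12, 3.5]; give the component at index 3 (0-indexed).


Exponentials: e^-2.03=0.1313, e^3.45=31.5004, e^-1.12=0.3263, e^3.5=33.1155
Sum = 65.0735
Softmax = [0.002, 0.4841, 0.005, 0.5089]
p[3] = 33.1155/65.0735 = 0.5089

0.5089


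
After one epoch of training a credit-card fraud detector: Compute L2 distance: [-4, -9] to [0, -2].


d = √((-4-0)² + (-9+ 2)²)
  = √(16 + 49)
  = √65 = 8.0623

8.0623


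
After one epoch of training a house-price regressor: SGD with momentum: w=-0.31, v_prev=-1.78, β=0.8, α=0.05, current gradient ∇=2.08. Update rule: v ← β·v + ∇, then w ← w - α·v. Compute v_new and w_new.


v_new = 0.8·-1.78 + 2.08 = -1.424 + 2.08 = 0.656
w_new = -0.31 - 0.05·0.656 = -0.31 - 0.0328 = -0.3428

v_new=0.656, w_new=-0.3428


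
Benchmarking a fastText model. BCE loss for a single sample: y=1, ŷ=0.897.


BCE = -[y·ln(p) + (1-y)·ln(1-p)]
= -1·ln(0.897) - 0
= -ln(0.897) = 0.1087

0.1087


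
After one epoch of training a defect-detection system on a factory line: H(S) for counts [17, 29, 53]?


Probabilities: [17/99, 29/99, 53/99] ≈ [0.1717, 0.2929, 0.5354]
H = -((17/99)·log₂(17/99) + (29/99)·log₂(29/99) + (53/99)·log₂(53/99))
  = 1.438 bits

1.438 bits


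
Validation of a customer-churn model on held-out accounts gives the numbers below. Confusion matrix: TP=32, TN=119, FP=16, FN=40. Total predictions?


Total = TP + TN + FP + FN
= 32 + 119 + 16 + 40
= 207
(Predicted positive: 48, predicted negative: 159)

207


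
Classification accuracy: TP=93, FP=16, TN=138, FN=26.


Accuracy = (TP+TN)/(TP+TN+FP+FN)
= (93+138)/(273)
= 231/273 = 84.62%

84.62%


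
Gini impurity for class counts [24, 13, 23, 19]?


Probabilities: [24/79, 13/79, 23/79, 19/79] ≈ [0.3038, 0.1646, 0.2911, 0.2405]
Σpᵢ² = (576 + 169 + 529 + 361)/79² = 1635/6241
Gini = 1 - Σpᵢ² = 1 - 1635/6241 = 0.738

0.738


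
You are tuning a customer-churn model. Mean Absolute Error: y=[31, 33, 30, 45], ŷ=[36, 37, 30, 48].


Absolute errors: |31-36|=5, |33-37|=4, |30-30|=0, |45-48|=3
Sum = 12
MAE = 12/4 = 3

3


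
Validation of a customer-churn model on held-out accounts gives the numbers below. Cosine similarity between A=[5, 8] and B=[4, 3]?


A·B = 5·4 + 8·3 = 44
‖A‖ = √89 = 9.434, ‖B‖ = √25 = 5
cos = 44/(√89·√25) = 44/√2225 = 0.9328

0.9328


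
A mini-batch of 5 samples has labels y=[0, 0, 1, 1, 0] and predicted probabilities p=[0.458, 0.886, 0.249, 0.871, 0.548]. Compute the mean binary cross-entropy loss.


L[0] = -ln(1-0.458) = -ln(0.542) = 0.6125
L[1] = -ln(1-0.886) = -ln(0.114) = 2.1716
L[2] = -ln(0.249) = 1.3903
L[3] = -ln(0.871) = 0.1381
L[4] = -ln(1-0.548) = -ln(0.452) = 0.7941
mean = (0.6125 + 2.1716 + 1.3903 + 0.1381 + 0.7941)/5 = 1.0213

1.0213


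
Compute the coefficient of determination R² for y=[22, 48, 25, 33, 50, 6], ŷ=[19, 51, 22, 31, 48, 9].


ȳ = 30.6667
SS_res = Σ(y-ŷ)² = 44
SS_tot = Σ(y-ȳ)² = 1395.33
R² = 1 - SS_res/SS_tot = 1 - 0.0315 = 0.9685

0.9685


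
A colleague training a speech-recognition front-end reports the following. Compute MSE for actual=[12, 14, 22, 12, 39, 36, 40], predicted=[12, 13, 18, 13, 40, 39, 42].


Squared errors: (12-12)²=0, (14-13)²=1, (22-18)²=16, (12-13)²=1, (39-40)²=1, (36-39)²=9, (40-42)²=4
Sum = 32
MSE = 32/7 = 32/7

32/7


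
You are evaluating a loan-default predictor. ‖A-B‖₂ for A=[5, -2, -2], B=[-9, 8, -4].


d = √((5+ 9)² + (-2-8)² + (-2+ 4)²)
  = √(196 + 100 + 4)
  = √300 = 17.3205

17.3205


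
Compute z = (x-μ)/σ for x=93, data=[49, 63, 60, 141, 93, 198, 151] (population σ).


μ = 107.8571, σ = 52.1986
z = (93 - 107.8571)/52.1986 = -0.2846

-0.2846


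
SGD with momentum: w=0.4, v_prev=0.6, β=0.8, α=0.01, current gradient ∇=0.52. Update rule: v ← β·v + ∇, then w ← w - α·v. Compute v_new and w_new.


v_new = 0.8·0.6 + 0.52 = 0.48 + 0.52 = 1
w_new = 0.4 - 0.01·1 = 0.4 - 0.01 = 0.39

v_new=1, w_new=0.39


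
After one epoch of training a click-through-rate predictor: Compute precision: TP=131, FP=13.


Precision = TP/(TP+FP)
= 131/(131+13)
= 131/144 = 90.97%

90.97%


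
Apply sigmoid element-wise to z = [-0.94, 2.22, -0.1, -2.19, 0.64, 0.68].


σ(-0.94) = 1/(1+e^0.94) = 0.2809
σ(2.22) = 1/(1+e^-2.22) = 0.902
σ(-0.1) = 1/(1+e^0.1) = 0.475
σ(-2.19) = 1/(1+e^2.19) = 0.1007
σ(0.64) = 1/(1+e^-0.64) = 0.6548
σ(0.68) = 1/(1+e^-0.68) = 0.6637
result = [0.2809, 0.902, 0.475, 0.1007, 0.6548, 0.6637]

[0.2809, 0.902, 0.475, 0.1007, 0.6548, 0.6637]


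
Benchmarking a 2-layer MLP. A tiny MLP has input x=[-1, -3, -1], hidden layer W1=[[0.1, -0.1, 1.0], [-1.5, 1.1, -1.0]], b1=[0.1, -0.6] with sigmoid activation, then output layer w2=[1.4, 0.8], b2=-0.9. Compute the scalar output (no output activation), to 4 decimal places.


z1[0] = (0.1)·(-1) + (-0.1)·(-3) + (1.0)·(-1) + 0.1 = -0.7
z1[1] = (-1.5)·(-1) + (1.1)·(-3) + (-1.0)·(-1) - 0.6 = -1.4
h = sigmoid(z1) = [0.3318, 0.1978]
output = (1.4)·(0.3318) + (0.8)·(0.1978) - 0.9 = -0.2772

-0.2772


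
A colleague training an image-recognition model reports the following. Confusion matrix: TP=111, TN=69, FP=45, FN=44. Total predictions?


Total = TP + TN + FP + FN
= 111 + 69 + 45 + 44
= 269
(Predicted positive: 156, predicted negative: 113)

269


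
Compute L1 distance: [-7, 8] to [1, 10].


d = |-7-1| + |8-10|
  = 8 + 2
  = 10

10


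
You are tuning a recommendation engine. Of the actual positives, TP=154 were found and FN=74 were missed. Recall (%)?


Recall = TP/(TP+FN)
= 154/(154+74)
= 154/228 = 67.54%

67.54%


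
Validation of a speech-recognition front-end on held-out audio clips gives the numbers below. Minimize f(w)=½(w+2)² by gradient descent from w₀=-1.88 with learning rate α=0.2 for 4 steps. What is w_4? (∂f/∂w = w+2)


step 1: grad = -1.88+2 = 0.12; w = -1.88 - 0.2·(0.12) = -1.904
step 2: grad = -1.904+2 = 0.096; w = -1.904 - 0.2·(0.096) = -1.9232
step 3: grad = -1.9232+2 = 0.0768; w = -1.9232 - 0.2·(0.0768) = -1.93856
step 4: grad = -1.93856+2 = 0.06144; w = -1.93856 - 0.2·(0.06144) = -1.950848

-1.950848


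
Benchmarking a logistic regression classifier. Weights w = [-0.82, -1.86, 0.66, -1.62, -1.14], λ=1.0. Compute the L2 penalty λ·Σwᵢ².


‖w‖₂² = (-0.82)² + (-1.86)² + (0.66)² + (-1.62)² + (-1.14)²
     = 0.6724 + 3.4596 + 0.4356 + 2.6244 + 1.2996
     = 8.4916
λ·‖w‖₂² = 1.0·8.4916 = 8.4916

8.4916


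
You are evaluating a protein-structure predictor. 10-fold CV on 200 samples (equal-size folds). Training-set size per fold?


Fold size = 200/10 = 20
Training per fold = 200 - 20 = 180

180


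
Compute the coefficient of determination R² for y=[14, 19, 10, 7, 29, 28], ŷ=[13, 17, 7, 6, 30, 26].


ȳ = 17.8333
SS_res = Σ(y-ŷ)² = 20
SS_tot = Σ(y-ȳ)² = 422.83
R² = 1 - SS_res/SS_tot = 1 - 0.0473 = 0.9527

0.9527


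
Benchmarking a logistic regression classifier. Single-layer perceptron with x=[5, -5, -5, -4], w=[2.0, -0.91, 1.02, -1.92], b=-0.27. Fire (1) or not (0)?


z = (5)·(2.0) + (-5)·(-0.91) + (-5)·(1.02) + (-4)·(-1.92) - 0.27
  = 16.86
step(z) = 1 (z≥0)

1


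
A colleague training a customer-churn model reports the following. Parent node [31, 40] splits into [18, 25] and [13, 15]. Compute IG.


Parent = [31, 40], H_parent = 0.9884
H_left = 0.9808 (n=43), H_right = 0.9963 (n=28)
H_children = (43/71)·0.9808 + (28/71)·0.9963 = 0.9869
IG = 0.9884 - 0.9869 = 0.0015

0.0015


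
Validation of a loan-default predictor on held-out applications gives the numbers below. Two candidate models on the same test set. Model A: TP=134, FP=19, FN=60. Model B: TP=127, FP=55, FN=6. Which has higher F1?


Model A: P=134/153=0.8758, R=134/194=0.6907, F1=2PR/(P+R)=2TP/(2TP+FP+FN)=268/347=0.7723
Model B: P=127/182=0.6978, R=127/133=0.9549, F1=2PR/(P+R)=2TP/(2TP+FP+FN)=254/315=0.8063
0.7723 < 0.8063 → Model B

Model B


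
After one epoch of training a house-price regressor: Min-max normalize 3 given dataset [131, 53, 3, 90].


min=3, max=131
(3-3)/(131-3) = 0/128 = 0.0

0.0


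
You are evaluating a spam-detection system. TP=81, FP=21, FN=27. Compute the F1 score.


Precision = 81/102 = 0.7941
Recall = 81/108 = 0.75
F1 = 2·P·R/(P+R) = 2·TP/(2·TP+FP+FN) = 162/(162+21+27) = 162/210 = 0.7714

0.7714


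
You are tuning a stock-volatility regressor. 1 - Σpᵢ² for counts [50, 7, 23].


Probabilities: [50/80, 7/80, 23/80] ≈ [0.625, 0.0875, 0.2875]
Σpᵢ² = (2500 + 49 + 529)/80² = 3078/6400
Gini = 1 - Σpᵢ² = 1 - 3078/6400 = 0.5191

0.5191


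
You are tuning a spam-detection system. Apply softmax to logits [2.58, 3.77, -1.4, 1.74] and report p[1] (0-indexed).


Exponentials: e^2.58=13.1971, e^3.77=43.3801, e^-1.4=0.2466, e^1.74=5.6973
Sum = 62.5211
Softmax = [0.2111, 0.6938, 0.0039, 0.0911]
p[1] = 43.3801/62.5211 = 0.6938

0.6938


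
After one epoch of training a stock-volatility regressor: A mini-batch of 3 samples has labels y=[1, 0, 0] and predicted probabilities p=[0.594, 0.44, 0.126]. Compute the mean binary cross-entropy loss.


L[0] = -ln(0.594) = 0.5209
L[1] = -ln(1-0.44) = -ln(0.56) = 0.5798
L[2] = -ln(1-0.126) = -ln(0.874) = 0.1347
mean = (0.5209 + 0.5798 + 0.1347)/3 = 0.4118

0.4118


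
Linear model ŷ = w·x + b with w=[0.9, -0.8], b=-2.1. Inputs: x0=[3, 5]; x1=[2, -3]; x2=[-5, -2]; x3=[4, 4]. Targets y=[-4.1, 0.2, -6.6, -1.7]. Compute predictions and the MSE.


ŷ0 = (0.9)·(3) + (-0.8)·(5) - 2.1 = -3.4
ŷ1 = (0.9)·(2) + (-0.8)·(-3) - 2.1 = 2.1
ŷ2 = (0.9)·(-5) + (-0.8)·(-2) - 2.1 = -5.0
ŷ3 = (0.9)·(4) + (-0.8)·(4) - 2.1 = -1.7
errors² = [0.49, 3.61, 2.56, 0.0]
MSE = 6.6600/4 = 1.665

1.665


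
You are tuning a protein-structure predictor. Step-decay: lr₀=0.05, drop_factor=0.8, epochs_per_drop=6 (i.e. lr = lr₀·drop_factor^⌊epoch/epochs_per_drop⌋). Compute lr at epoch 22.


n_drops = ⌊22/6⌋ = 3
lr = 0.05·0.8^3 = 0.05·0.512 = 0.0256

0.0256


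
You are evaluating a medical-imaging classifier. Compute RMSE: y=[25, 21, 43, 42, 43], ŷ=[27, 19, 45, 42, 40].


MSE = 21/5 = 4.2
RMSE = √(21/5) = 2.0494

2.0494


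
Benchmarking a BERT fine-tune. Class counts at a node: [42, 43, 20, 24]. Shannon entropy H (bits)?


Probabilities: [42/129, 43/129, 20/129, 24/129] ≈ [0.3256, 0.3333, 0.155, 0.186]
H = -((42/129)·log₂(42/129) + (43/129)·log₂(43/129) + (20/129)·log₂(20/129) + (24/129)·log₂(24/129))
  = 1.9238 bits

1.9238 bits


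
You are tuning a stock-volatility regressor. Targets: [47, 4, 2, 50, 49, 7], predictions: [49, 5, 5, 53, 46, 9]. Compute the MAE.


Absolute errors: |47-49|=2, |4-5|=1, |2-5|=3, |50-53|=3, |49-46|=3, |7-9|=2
Sum = 14
MAE = 14/6 = 7/3

7/3


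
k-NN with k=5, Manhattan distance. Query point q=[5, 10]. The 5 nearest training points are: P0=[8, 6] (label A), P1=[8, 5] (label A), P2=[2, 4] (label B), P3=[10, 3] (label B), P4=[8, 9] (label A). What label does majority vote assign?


d(q,P0) = 7  (label A)
d(q,P1) = 8  (label A)
d(q,P2) = 9  (label B)
d(q,P3) = 12  (label B)
d(q,P4) = 4  (label A)
Votes: A=3, B=2
Majority → A

A


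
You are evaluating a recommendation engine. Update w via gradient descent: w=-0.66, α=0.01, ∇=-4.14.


w_new = w - α·∇
= -0.66 - 0.01·-4.14
= -0.66 + 0.0414
= -0.6186

-0.6186


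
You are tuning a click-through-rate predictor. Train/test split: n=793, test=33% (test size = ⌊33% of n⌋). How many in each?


Test = ⌊793·33/100⌋ = 261
Train = 793 - 261 = 532

Train: 532, Test: 261


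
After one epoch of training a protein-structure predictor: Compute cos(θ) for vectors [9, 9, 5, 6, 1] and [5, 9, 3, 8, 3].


A·B = 9·5 + 9·9 + 5·3 + 6·8 + 1·3 = 192
‖A‖ = √224 = 14.9666, ‖B‖ = √188 = 13.7113
cos = 192/(√224·√188) = 192/√42112 = 0.9356

0.9356


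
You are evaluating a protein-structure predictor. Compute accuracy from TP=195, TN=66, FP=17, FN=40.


Accuracy = (TP+TN)/(TP+TN+FP+FN)
= (195+66)/(318)
= 261/318 = 82.08%

82.08%


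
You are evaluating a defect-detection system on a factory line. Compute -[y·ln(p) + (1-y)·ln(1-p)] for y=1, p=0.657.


BCE = -[y·ln(p) + (1-y)·ln(1-p)]
= -1·ln(0.657) - 0
= -ln(0.657) = 0.4201

0.4201


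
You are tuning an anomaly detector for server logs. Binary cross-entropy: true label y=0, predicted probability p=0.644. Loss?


BCE = -[y·ln(p) + (1-y)·ln(1-p)]
= -0 - 1·ln(1-0.644)
= -ln(0.356) = 1.0328

1.0328


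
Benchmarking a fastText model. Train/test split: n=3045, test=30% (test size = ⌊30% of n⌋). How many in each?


Test = ⌊3045·30/100⌋ = 913
Train = 3045 - 913 = 2132

Train: 2132, Test: 913


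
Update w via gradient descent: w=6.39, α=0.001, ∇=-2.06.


w_new = w - α·∇
= 6.39 - 0.001·-2.06
= 6.39 + 0.00206
= 6.39206

6.39206


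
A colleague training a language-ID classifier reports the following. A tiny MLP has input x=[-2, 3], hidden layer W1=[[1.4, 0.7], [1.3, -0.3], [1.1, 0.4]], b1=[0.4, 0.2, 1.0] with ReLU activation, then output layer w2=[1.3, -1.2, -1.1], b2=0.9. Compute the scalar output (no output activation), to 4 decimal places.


z1[0] = (1.4)·(-2) + (0.7)·(3) + 0.4 = -0.3
z1[1] = (1.3)·(-2) + (-0.3)·(3) + 0.2 = -3.3
z1[2] = (1.1)·(-2) + (0.4)·(3) + 1.0 = 0.0
h = ReLU(z1) = [0.0, 0.0, 0.0]
output = (1.3)·(0.0) + (-1.2)·(0.0) + (-1.1)·(0.0) + 0.9 = 0.9

0.9


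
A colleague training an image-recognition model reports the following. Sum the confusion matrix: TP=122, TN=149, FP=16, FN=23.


Total = TP + TN + FP + FN
= 122 + 149 + 16 + 23
= 310
(Predicted positive: 138, predicted negative: 172)

310


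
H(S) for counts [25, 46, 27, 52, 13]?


Probabilities: [25/163, 46/163, 27/163, 52/163, 13/163] ≈ [0.1534, 0.2822, 0.1656, 0.319, 0.0798]
H = -((25/163)·log₂(25/163) + (46/163)·log₂(46/163) + (27/163)·log₂(27/163) + (52/163)·log₂(52/163) + (13/163)·log₂(13/163))
  = 2.1764 bits

2.1764 bits


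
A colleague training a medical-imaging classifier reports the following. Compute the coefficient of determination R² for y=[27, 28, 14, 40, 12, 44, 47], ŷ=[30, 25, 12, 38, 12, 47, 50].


ȳ = 30.2857
SS_res = Σ(y-ŷ)² = 44
SS_tot = Σ(y-ȳ)² = 1177.43
R² = 1 - SS_res/SS_tot = 1 - 0.0374 = 0.9626

0.9626


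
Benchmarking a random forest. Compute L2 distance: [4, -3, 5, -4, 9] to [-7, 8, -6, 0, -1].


d = √((4+ 7)² + (-3-8)² + (5+ 6)² + (-4-0)² + (9+ 1)²)
  = √(121 + 121 + 121 + 16 + 100)
  = √479 = 21.8861

21.8861


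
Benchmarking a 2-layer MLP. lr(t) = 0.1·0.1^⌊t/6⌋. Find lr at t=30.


n_drops = ⌊30/6⌋ = 5
lr = 0.1·0.1^5 = 0.1·0.00001 = 0.000001

0.000001


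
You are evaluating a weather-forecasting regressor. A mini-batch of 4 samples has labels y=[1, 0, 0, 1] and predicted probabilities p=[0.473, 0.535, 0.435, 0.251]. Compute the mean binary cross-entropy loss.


L[0] = -ln(0.473) = 0.7487
L[1] = -ln(1-0.535) = -ln(0.465) = 0.7657
L[2] = -ln(1-0.435) = -ln(0.565) = 0.5709
L[3] = -ln(0.251) = 1.3823
mean = (0.7487 + 0.7657 + 0.5709 + 1.3823)/4 = 0.8669

0.8669


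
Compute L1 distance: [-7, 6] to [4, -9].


d = |-7-4| + |6+ 9|
  = 11 + 15
  = 26

26


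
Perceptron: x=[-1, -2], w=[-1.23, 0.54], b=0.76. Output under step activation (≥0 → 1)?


z = (-1)·(-1.23) + (-2)·(0.54) + 0.76
  = 0.91
step(z) = 1 (z≥0)

1


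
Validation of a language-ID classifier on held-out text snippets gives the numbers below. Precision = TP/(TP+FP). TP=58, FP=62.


Precision = TP/(TP+FP)
= 58/(58+62)
= 58/120 = 48.33%

48.33%


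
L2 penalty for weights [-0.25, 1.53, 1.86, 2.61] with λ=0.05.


‖w‖₂² = (-0.25)² + (1.53)² + (1.86)² + (2.61)²
     = 0.0625 + 2.3409 + 3.4596 + 6.8121
     = 12.6751
λ·‖w‖₂² = 0.05·12.6751 = 0.633755

0.633755


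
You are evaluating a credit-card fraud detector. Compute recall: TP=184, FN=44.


Recall = TP/(TP+FN)
= 184/(184+44)
= 184/228 = 80.7%

80.7%


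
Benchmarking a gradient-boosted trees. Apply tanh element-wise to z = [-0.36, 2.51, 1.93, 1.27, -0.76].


tanh(-0.36) = -0.3452
tanh(2.51) = 0.9869
tanh(1.93) = 0.9587
tanh(1.27) = 0.8538
tanh(-0.76) = -0.6411
result = [-0.3452, 0.9869, 0.9587, 0.8538, -0.6411]

[-0.3452, 0.9869, 0.9587, 0.8538, -0.6411]


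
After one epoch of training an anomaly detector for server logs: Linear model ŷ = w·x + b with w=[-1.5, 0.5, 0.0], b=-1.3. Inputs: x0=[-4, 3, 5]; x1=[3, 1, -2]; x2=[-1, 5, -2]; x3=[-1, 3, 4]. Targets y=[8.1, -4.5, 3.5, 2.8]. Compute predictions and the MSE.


ŷ0 = (-1.5)·(-4) + (0.5)·(3) + (0.0)·(5) - 1.3 = 6.2
ŷ1 = (-1.5)·(3) + (0.5)·(1) + (0.0)·(-2) - 1.3 = -5.3
ŷ2 = (-1.5)·(-1) + (0.5)·(5) + (0.0)·(-2) - 1.3 = 2.7
ŷ3 = (-1.5)·(-1) + (0.5)·(3) + (0.0)·(4) - 1.3 = 1.7
errors² = [3.61, 0.64, 0.64, 1.21]
MSE = 6.1000/4 = 1.525

1.525


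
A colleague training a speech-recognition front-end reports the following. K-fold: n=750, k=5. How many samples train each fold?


Fold size = 750/5 = 150
Training per fold = 750 - 150 = 600

600


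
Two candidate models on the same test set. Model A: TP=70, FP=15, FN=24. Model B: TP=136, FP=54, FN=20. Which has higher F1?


Model A: P=70/85=0.8235, R=70/94=0.7447, F1=2PR/(P+R)=2TP/(2TP+FP+FN)=140/179=0.7821
Model B: P=136/190=0.7158, R=136/156=0.8718, F1=2PR/(P+R)=2TP/(2TP+FP+FN)=272/346=0.7861
0.7821 < 0.7861 → Model B

Model B
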